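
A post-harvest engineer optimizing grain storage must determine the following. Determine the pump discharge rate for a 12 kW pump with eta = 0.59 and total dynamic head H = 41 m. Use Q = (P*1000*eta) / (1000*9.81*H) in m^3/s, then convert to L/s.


Q = (P * 1000 * eta) / (rho * g * H)
  = (12 * 1000 * 0.59) / (1000 * 9.81 * 41)
  = 7080 / 402210
  = 0.01760 m^3/s = 17.60 L/s


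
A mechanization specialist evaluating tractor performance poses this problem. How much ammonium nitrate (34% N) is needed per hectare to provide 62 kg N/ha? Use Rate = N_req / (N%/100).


Rate = N_required / (N_content / 100)
     = 62 / (34 / 100)
     = 62 / 0.34
     = 182.35 kg/ha


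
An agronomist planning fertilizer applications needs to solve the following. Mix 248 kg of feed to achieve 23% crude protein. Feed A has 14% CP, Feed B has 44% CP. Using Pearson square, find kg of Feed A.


parts_A = CP_b - target = 44 - 23 = 21
parts_B = target - CP_a = 23 - 14 = 9
total_parts = 21 + 9 = 30
Feed A = 248 * 21 / 30 = 173.60 kg
Feed B = 248 * 9 / 30 = 74.40 kg

173.60 kg


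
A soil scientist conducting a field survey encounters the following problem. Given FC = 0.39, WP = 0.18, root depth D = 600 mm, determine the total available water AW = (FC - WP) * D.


AW = (FC - WP) * D
   = (0.39 - 0.18) * 600
   = 0.21 * 600
   = 126 mm


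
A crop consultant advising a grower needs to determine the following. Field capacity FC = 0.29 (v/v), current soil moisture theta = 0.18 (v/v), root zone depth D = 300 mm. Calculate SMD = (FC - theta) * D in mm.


SMD = (FC - theta) * D
    = (0.29 - 0.18) * 300
    = 0.110 * 300
    = 33 mm


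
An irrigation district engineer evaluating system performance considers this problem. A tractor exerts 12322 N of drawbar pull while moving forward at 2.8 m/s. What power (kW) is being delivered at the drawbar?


P = F * v / 1000
  = 12322 * 2.8 / 1000
  = 34501.60 / 1000
  = 34.50 kW


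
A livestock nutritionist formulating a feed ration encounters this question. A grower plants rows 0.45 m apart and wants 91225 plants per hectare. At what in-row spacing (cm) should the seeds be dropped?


spacing = 10000 / (row_sp * density)
        = 10000 / (0.45 * 91225)
        = 10000 / 41051.25
        = 0.24360 m = 24.36 cm


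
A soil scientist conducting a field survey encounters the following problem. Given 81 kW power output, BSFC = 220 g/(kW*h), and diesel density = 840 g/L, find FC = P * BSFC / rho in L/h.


FC = P * BSFC / rho_fuel
   = 81 * 220 / 840
   = 17820 / 840
   = 21.21 L/h


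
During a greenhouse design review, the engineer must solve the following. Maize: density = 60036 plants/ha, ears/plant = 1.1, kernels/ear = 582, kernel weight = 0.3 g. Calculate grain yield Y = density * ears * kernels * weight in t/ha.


Y = density * ears * kernels * kw
  = 60036 * 1.1 * 582 * 0.3 g/ha
  = 11530514.16 g/ha
  = 11530.51 kg/ha = 11.53 t/ha


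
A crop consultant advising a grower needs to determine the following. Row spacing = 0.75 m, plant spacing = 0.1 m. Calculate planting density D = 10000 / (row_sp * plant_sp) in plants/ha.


D = 10000 / (row_sp * plant_sp)
  = 10000 / (0.75 * 0.1)
  = 10000 / 0.0750
  = 133333.33 plants/ha


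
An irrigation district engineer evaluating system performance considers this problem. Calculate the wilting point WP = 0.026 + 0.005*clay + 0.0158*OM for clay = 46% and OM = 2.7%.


WP = 0.026 + 0.005*46 + 0.0158*2.7
   = 0.026 + 0.2300 + 0.0427
   = 0.2987


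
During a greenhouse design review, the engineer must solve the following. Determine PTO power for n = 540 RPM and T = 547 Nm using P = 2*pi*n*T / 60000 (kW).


P = 2*pi*n*T / 60000
  = 2*pi * 540 * 547 / 60000
  = 1855927.28 / 60000
  = 30.93 kW


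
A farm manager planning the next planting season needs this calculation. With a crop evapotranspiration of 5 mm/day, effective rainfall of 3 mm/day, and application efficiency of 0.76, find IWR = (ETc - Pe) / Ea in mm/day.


IWR = (ETc - Pe) / Ea
    = (5 - 3) / 0.76
    = 2 / 0.76
    = 2.63 mm/day


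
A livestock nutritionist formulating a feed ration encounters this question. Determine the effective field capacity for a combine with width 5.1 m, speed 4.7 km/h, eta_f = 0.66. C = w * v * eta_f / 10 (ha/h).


C = w * v * eta_f / 10
  = 5.1 * 4.7 * 0.66 / 10
  = 15.82 / 10
  = 1.58 ha/h


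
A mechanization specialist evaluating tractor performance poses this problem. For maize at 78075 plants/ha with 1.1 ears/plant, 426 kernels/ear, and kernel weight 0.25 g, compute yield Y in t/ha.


Y = density * ears * kernels * kw
  = 78075 * 1.1 * 426 * 0.25 g/ha
  = 9146486.25 g/ha
  = 9146.49 kg/ha = 9.15 t/ha


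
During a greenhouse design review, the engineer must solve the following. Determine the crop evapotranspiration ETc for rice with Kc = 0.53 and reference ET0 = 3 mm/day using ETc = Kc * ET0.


ETc = Kc * ET0
    = 0.53 * 3
    = 1.59 mm/day


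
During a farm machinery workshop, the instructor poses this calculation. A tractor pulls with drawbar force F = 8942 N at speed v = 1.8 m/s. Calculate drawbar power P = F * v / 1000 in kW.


P = F * v / 1000
  = 8942 * 1.8 / 1000
  = 16095.60 / 1000
  = 16.10 kW


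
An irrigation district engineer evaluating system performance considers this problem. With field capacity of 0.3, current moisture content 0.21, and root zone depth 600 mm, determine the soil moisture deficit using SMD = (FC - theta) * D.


SMD = (FC - theta) * D
    = (0.3 - 0.21) * 600
    = 0.090 * 600
    = 54 mm


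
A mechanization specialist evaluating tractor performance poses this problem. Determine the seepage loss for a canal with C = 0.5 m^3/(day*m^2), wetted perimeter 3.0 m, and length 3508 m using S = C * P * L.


S = C * P * L
  = 0.5 * 3.0 * 3508
  = 5262 m^3/day


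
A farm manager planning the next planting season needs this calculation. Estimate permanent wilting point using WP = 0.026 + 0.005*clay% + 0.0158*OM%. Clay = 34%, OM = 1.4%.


WP = 0.026 + 0.005*34 + 0.0158*1.4
   = 0.026 + 0.1700 + 0.0221
   = 0.2181


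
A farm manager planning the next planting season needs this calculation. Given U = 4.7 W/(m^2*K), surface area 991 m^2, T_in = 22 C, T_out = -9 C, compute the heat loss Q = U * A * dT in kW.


dT = 22 - (-9) = 31 K
Q = U * A * dT
  = 4.7 * 991 * 31
  = 144388.70 W = 144.39 kW


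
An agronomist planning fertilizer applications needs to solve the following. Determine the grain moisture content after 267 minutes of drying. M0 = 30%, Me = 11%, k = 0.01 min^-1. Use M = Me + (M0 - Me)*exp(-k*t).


M = Me + (M0 - Me) * e^(-k*t)
  = 11 + (30 - 11) * e^(-0.01*267)
  = 11 + 19 * e^(-2.670)
  = 11 + 19 * 0.06925
  = 11 + 1.3158
  = 12.32%


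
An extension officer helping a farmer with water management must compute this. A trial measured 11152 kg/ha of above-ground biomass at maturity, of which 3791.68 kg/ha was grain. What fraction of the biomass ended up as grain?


HI = grain_yield / biomass
   = 3791.68 / 11152
   = 0.34


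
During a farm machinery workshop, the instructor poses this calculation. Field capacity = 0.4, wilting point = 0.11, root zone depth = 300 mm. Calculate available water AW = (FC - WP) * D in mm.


AW = (FC - WP) * D
   = (0.4 - 0.11) * 300
   = 0.29 * 300
   = 87 mm


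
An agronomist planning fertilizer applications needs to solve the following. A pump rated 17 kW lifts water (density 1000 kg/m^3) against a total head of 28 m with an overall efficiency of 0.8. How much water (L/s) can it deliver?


Q = (P * 1000 * eta) / (rho * g * H)
  = (17 * 1000 * 0.8) / (1000 * 9.81 * 28)
  = 13600 / 274680
  = 0.04951 m^3/s = 49.51 L/s


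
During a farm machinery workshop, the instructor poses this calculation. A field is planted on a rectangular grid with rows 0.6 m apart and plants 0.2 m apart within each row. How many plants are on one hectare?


D = 10000 / (row_sp * plant_sp)
  = 10000 / (0.6 * 0.2)
  = 10000 / 0.1200
  = 83333.33 plants/ha


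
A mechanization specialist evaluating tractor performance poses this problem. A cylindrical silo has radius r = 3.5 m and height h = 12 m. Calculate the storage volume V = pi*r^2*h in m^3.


V = pi * r^2 * h
  = pi * 3.5^2 * 12
  = pi * 12.25 * 12
  = 461.81 m^3


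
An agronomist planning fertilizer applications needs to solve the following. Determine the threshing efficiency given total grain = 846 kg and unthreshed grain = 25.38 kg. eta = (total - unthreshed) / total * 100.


eta = (total - unthreshed) / total * 100
    = (846 - 25.38) / 846 * 100
    = 820.62 / 846 * 100
    = 97%


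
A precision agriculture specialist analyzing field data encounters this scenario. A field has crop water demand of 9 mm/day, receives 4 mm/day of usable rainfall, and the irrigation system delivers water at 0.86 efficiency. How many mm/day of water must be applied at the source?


IWR = (ETc - Pe) / Ea
    = (9 - 4) / 0.86
    = 5 / 0.86
    = 5.81 mm/day


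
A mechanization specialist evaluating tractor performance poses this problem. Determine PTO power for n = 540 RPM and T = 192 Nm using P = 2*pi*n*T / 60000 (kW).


P = 2*pi*n*T / 60000
  = 2*pi * 540 * 192 / 60000
  = 651440.65 / 60000
  = 10.86 kW


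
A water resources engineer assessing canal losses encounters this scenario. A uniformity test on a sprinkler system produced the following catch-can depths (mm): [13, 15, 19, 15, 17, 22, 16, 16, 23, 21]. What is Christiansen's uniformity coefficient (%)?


xbar = 177 / 10 = 17.700
sum|xi - xbar| = 28.400
CU = 100 * (1 - 28.400 / (10 * 17.700))
   = 100 * (1 - 0.1605)
   = 83.95%


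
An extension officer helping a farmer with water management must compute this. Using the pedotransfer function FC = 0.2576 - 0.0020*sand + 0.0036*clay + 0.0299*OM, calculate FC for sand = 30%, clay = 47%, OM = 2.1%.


FC = 0.2576 - 0.0020*30 + 0.0036*47 + 0.0299*2.1
   = 0.2576 - 0.0600 + 0.1692 + 0.0628
   = 0.4296


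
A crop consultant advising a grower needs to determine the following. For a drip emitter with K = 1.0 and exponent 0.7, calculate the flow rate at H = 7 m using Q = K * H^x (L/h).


Q = K * H^x
  = 1.0 * 7^0.7
  = 1.0 * 3.9045
  = 3.90 L/h


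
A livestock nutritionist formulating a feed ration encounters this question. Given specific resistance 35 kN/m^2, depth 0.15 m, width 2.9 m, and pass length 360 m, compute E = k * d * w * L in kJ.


E = k * d * w * L
  = 35 * 0.15 * 2.9 * 360
  = 5481 kJ


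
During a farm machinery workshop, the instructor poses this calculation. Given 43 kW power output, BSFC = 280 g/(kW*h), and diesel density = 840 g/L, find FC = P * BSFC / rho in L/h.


FC = P * BSFC / rho_fuel
   = 43 * 280 / 840
   = 12040 / 840
   = 14.33 L/h


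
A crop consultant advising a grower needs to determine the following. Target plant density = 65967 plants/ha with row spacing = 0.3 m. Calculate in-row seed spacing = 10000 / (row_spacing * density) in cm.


spacing = 10000 / (row_sp * density)
        = 10000 / (0.3 * 65967)
        = 10000 / 19790.10
        = 0.50530 m = 50.53 cm


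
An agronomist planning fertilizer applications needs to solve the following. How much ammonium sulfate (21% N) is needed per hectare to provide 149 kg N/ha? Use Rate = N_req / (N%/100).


Rate = N_required / (N_content / 100)
     = 149 / (21 / 100)
     = 149 / 0.21
     = 709.52 kg/ha


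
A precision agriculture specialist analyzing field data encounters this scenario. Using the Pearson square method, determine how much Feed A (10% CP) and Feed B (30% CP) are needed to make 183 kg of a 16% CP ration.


parts_A = CP_b - target = 30 - 16 = 14
parts_B = target - CP_a = 16 - 10 = 6
total_parts = 14 + 6 = 20
Feed A = 183 * 14 / 20 = 128.10 kg
Feed B = 183 * 6 / 20 = 54.90 kg

128.10 kg


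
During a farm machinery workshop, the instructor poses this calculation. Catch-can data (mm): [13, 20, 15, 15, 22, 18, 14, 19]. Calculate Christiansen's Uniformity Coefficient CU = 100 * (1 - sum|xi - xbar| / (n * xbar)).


xbar = 136 / 8 = 17
sum|xi - xbar| = 22
CU = 100 * (1 - 22 / (8 * 17))
   = 100 * (1 - 0.1618)
   = 83.82%


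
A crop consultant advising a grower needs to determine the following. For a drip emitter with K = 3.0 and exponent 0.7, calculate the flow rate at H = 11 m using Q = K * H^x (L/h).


Q = K * H^x
  = 3.0 * 11^0.7
  = 3.0 * 5.3577
  = 16.07 L/h


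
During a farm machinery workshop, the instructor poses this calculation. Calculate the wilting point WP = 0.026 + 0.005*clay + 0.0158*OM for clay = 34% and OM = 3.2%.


WP = 0.026 + 0.005*34 + 0.0158*3.2
   = 0.026 + 0.1700 + 0.0506
   = 0.2466


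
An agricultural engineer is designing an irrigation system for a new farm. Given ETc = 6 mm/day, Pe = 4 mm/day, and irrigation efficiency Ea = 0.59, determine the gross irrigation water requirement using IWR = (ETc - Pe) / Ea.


IWR = (ETc - Pe) / Ea
    = (6 - 4) / 0.59
    = 2 / 0.59
    = 3.39 mm/day


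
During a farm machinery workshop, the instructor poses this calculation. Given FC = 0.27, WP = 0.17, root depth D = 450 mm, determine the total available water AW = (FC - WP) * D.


AW = (FC - WP) * D
   = (0.27 - 0.17) * 450
   = 0.10 * 450
   = 45 mm


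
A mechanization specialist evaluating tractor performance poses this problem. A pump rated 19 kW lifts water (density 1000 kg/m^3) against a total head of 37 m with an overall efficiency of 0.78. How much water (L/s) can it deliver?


Q = (P * 1000 * eta) / (rho * g * H)
  = (19 * 1000 * 0.78) / (1000 * 9.81 * 37)
  = 14820 / 362970
  = 0.04083 m^3/s = 40.83 L/s


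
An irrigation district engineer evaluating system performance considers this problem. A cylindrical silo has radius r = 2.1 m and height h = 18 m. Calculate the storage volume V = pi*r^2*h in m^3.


V = pi * r^2 * h
  = pi * 2.1^2 * 18
  = pi * 4.41 * 18
  = 249.38 m^3


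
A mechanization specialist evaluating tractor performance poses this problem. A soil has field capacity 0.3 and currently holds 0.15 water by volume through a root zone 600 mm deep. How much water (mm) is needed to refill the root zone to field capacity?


SMD = (FC - theta) * D
    = (0.3 - 0.15) * 600
    = 0.150 * 600
    = 90 mm


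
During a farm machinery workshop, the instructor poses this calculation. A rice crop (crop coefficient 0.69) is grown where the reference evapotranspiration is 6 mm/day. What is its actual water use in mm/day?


ETc = Kc * ET0
    = 0.69 * 6
    = 4.14 mm/day


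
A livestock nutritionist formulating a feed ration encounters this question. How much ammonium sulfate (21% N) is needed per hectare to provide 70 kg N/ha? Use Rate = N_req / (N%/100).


Rate = N_required / (N_content / 100)
     = 70 / (21 / 100)
     = 70 / 0.21
     = 333.33 kg/ha


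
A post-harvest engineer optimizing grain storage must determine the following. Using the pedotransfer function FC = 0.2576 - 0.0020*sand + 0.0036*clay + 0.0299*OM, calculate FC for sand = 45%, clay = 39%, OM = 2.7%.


FC = 0.2576 - 0.0020*45 + 0.0036*39 + 0.0299*2.7
   = 0.2576 - 0.0900 + 0.1404 + 0.0807
   = 0.3887


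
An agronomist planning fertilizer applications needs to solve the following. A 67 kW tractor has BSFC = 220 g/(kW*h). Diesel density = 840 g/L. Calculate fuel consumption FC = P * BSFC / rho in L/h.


FC = P * BSFC / rho_fuel
   = 67 * 220 / 840
   = 14740 / 840
   = 17.55 L/h


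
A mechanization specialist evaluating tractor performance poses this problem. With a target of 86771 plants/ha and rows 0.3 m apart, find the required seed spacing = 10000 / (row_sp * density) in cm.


spacing = 10000 / (row_sp * density)
        = 10000 / (0.3 * 86771)
        = 10000 / 26031.30
        = 0.38415 m = 38.42 cm


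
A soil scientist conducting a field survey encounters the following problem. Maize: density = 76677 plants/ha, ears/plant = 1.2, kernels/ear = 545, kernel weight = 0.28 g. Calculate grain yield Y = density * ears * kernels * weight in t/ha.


Y = density * ears * kernels * kw
  = 76677 * 1.2 * 545 * 0.28 g/ha
  = 14041092.24 g/ha
  = 14041.09 kg/ha = 14.04 t/ha


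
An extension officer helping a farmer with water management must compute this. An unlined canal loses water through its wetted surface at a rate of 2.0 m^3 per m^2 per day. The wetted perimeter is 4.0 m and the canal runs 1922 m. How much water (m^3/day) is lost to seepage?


S = C * P * L
  = 2.0 * 4.0 * 1922
  = 15376 m^3/day


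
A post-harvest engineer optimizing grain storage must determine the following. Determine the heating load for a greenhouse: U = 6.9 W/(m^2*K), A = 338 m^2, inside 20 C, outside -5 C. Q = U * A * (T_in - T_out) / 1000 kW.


dT = 20 - (-5) = 25 K
Q = U * A * dT
  = 6.9 * 338 * 25
  = 58305 W = 58.31 kW


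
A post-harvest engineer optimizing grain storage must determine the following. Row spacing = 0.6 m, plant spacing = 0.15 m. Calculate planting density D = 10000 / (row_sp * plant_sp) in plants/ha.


D = 10000 / (row_sp * plant_sp)
  = 10000 / (0.6 * 0.15)
  = 10000 / 0.0900
  = 111111.11 plants/ha


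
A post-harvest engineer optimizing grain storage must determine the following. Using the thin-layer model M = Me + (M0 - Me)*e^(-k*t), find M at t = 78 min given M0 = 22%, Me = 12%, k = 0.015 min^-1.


M = Me + (M0 - Me) * e^(-k*t)
  = 12 + (22 - 12) * e^(-0.015*78)
  = 12 + 10 * e^(-1.170)
  = 12 + 10 * 0.31037
  = 12 + 3.1037
  = 15.10%


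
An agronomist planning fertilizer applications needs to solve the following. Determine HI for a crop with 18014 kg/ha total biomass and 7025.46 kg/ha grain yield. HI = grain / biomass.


HI = grain_yield / biomass
   = 7025.46 / 18014
   = 0.39


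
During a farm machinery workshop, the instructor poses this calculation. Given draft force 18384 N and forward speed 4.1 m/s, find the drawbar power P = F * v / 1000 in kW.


P = F * v / 1000
  = 18384 * 4.1 / 1000
  = 75374.40 / 1000
  = 75.37 kW


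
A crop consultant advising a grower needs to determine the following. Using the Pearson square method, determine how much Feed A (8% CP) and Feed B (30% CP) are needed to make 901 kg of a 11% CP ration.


parts_A = CP_b - target = 30 - 11 = 19
parts_B = target - CP_a = 11 - 8 = 3
total_parts = 19 + 3 = 22
Feed A = 901 * 19 / 22 = 778.14 kg
Feed B = 901 * 3 / 22 = 122.86 kg

778.14 kg


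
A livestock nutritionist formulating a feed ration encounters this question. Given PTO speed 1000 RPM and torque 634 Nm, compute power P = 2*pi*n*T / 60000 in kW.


P = 2*pi*n*T / 60000
  = 2*pi * 1000 * 634 / 60000
  = 3983539.48 / 60000
  = 66.39 kW


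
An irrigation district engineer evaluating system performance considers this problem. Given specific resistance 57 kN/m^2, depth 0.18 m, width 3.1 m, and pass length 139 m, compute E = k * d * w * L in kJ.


E = k * d * w * L
  = 57 * 0.18 * 3.1 * 139
  = 4421.03 kJ


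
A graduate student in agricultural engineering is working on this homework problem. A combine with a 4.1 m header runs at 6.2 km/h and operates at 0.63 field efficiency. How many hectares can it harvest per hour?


C = w * v * eta_f / 10
  = 4.1 * 6.2 * 0.63 / 10
  = 16.01 / 10
  = 1.60 ha/h


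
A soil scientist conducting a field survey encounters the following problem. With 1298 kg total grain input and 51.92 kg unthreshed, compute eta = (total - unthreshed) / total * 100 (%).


eta = (total - unthreshed) / total * 100
    = (1298 - 51.92) / 1298 * 100
    = 1246.08 / 1298 * 100
    = 96%


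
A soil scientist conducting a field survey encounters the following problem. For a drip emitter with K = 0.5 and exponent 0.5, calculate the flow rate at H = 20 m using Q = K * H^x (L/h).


Q = K * H^x
  = 0.5 * 20^0.5
  = 0.5 * 4.4721
  = 2.24 L/h


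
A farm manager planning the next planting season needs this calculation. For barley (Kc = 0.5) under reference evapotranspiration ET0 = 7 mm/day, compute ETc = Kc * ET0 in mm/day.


ETc = Kc * ET0
    = 0.5 * 7
    = 3.50 mm/day


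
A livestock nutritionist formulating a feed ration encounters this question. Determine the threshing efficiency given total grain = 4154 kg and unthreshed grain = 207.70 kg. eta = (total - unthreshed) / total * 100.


eta = (total - unthreshed) / total * 100
    = (4154 - 207.70) / 4154 * 100
    = 3946.30 / 4154 * 100
    = 95%


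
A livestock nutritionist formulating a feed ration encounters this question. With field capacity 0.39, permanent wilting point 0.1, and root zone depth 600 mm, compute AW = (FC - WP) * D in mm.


AW = (FC - WP) * D
   = (0.39 - 0.1) * 600
   = 0.29 * 600
   = 174 mm


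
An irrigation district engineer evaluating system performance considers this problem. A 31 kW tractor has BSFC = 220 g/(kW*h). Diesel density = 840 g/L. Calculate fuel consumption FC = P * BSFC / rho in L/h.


FC = P * BSFC / rho_fuel
   = 31 * 220 / 840
   = 6820 / 840
   = 8.12 L/h


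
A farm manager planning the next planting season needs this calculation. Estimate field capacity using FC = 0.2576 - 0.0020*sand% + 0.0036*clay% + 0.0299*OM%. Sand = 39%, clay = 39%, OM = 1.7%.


FC = 0.2576 - 0.0020*39 + 0.0036*39 + 0.0299*1.7
   = 0.2576 - 0.0780 + 0.1404 + 0.0508
   = 0.3708


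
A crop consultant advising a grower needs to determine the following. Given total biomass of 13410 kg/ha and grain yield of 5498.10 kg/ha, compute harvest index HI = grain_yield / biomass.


HI = grain_yield / biomass
   = 5498.10 / 13410
   = 0.41


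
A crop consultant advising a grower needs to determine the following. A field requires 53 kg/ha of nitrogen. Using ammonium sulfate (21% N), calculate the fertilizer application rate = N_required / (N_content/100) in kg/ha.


Rate = N_required / (N_content / 100)
     = 53 / (21 / 100)
     = 53 / 0.21
     = 252.38 kg/ha


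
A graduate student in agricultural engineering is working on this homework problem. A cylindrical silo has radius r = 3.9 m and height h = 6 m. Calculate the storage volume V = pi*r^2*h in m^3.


V = pi * r^2 * h
  = pi * 3.9^2 * 6
  = pi * 15.21 * 6
  = 286.70 m^3


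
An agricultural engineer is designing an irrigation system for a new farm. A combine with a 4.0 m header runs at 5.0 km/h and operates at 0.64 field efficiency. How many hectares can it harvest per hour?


C = w * v * eta_f / 10
  = 4.0 * 5.0 * 0.64 / 10
  = 12.80 / 10
  = 1.28 ha/h


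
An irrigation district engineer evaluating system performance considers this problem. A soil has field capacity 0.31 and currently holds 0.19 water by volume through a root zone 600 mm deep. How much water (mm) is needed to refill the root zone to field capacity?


SMD = (FC - theta) * D
    = (0.31 - 0.19) * 600
    = 0.120 * 600
    = 72 mm


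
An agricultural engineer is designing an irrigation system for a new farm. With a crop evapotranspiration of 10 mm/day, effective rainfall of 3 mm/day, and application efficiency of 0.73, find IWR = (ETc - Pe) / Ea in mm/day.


IWR = (ETc - Pe) / Ea
    = (10 - 3) / 0.73
    = 7 / 0.73
    = 9.59 mm/day


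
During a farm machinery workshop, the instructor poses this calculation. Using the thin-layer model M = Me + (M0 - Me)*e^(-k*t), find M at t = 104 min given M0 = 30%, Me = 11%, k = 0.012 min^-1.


M = Me + (M0 - Me) * e^(-k*t)
  = 11 + (30 - 11) * e^(-0.012*104)
  = 11 + 19 * e^(-1.248)
  = 11 + 19 * 0.28708
  = 11 + 5.4545
  = 16.45%


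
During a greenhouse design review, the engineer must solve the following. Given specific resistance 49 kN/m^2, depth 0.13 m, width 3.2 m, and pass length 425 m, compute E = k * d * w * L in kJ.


E = k * d * w * L
  = 49 * 0.13 * 3.2 * 425
  = 8663.20 kJ


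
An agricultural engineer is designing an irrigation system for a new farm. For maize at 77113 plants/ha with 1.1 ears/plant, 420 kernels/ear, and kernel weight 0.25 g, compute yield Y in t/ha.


Y = density * ears * kernels * kw
  = 77113 * 1.1 * 420 * 0.25 g/ha
  = 8906551.50 g/ha
  = 8906.55 kg/ha = 8.91 t/ha


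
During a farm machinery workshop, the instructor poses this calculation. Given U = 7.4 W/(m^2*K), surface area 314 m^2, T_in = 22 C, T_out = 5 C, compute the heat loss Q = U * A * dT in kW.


dT = 22 - (5) = 17 K
Q = U * A * dT
  = 7.4 * 314 * 17
  = 39501.20 W = 39.50 kW


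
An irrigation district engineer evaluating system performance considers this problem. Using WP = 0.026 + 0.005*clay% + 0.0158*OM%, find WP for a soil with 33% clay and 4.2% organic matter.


WP = 0.026 + 0.005*33 + 0.0158*4.2
   = 0.026 + 0.1650 + 0.0664
   = 0.2574


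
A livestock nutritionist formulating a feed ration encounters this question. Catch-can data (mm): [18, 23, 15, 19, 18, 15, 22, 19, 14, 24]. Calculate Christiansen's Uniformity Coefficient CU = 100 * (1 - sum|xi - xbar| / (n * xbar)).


xbar = 187 / 10 = 18.700
sum|xi - xbar| = 27
CU = 100 * (1 - 27 / (10 * 18.700))
   = 100 * (1 - 0.1444)
   = 85.56%


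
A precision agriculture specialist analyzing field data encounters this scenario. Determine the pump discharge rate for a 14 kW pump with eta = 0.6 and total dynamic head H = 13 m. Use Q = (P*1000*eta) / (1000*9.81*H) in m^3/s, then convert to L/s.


Q = (P * 1000 * eta) / (rho * g * H)
  = (14 * 1000 * 0.6) / (1000 * 9.81 * 13)
  = 8400 / 127530
  = 0.06587 m^3/s = 65.87 L/s


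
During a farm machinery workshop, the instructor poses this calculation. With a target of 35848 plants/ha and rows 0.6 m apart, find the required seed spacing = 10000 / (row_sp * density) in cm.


spacing = 10000 / (row_sp * density)
        = 10000 / (0.6 * 35848)
        = 10000 / 21508.80
        = 0.46493 m = 46.49 cm


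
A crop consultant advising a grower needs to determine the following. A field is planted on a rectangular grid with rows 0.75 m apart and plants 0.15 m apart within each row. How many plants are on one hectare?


D = 10000 / (row_sp * plant_sp)
  = 10000 / (0.75 * 0.15)
  = 10000 / 0.1125
  = 88888.89 plants/ha


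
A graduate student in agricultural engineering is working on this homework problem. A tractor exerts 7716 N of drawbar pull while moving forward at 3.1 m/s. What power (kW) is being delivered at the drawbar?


P = F * v / 1000
  = 7716 * 3.1 / 1000
  = 23919.60 / 1000
  = 23.92 kW


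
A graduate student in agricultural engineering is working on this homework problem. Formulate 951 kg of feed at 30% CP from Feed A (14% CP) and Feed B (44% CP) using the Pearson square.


parts_A = CP_b - target = 44 - 30 = 14
parts_B = target - CP_a = 30 - 14 = 16
total_parts = 14 + 16 = 30
Feed A = 951 * 14 / 30 = 443.80 kg
Feed B = 951 * 16 / 30 = 507.20 kg

443.80 kg


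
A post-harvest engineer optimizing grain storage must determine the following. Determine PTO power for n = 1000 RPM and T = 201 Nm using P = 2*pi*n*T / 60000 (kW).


P = 2*pi*n*T / 60000
  = 2*pi * 1000 * 201 / 60000
  = 1262920.25 / 60000
  = 21.05 kW


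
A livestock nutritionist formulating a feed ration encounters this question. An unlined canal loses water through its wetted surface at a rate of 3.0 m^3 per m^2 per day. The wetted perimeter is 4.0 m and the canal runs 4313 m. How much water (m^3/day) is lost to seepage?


S = C * P * L
  = 3.0 * 4.0 * 4313
  = 51756 m^3/day


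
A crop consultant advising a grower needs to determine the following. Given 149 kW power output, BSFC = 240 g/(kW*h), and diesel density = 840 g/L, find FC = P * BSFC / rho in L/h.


FC = P * BSFC / rho_fuel
   = 149 * 240 / 840
   = 35760 / 840
   = 42.57 L/h


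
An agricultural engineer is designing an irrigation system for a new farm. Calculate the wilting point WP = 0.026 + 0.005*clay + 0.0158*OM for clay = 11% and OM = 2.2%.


WP = 0.026 + 0.005*11 + 0.0158*2.2
   = 0.026 + 0.0550 + 0.0348
   = 0.1158


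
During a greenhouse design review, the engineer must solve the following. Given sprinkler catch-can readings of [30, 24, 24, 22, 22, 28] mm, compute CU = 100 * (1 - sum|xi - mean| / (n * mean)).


xbar = 150 / 6 = 25
sum|xi - xbar| = 16
CU = 100 * (1 - 16 / (6 * 25))
   = 100 * (1 - 0.1067)
   = 89.33%


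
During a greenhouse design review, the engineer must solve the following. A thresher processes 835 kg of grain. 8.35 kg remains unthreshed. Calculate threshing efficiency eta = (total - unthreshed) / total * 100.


eta = (total - unthreshed) / total * 100
    = (835 - 8.35) / 835 * 100
    = 826.65 / 835 * 100
    = 99%


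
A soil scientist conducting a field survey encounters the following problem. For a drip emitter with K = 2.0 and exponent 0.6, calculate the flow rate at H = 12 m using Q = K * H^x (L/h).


Q = K * H^x
  = 2.0 * 12^0.6
  = 2.0 * 4.4413
  = 8.88 L/h


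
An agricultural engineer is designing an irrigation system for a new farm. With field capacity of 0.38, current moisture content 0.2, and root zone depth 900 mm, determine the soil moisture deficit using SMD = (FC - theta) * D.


SMD = (FC - theta) * D
    = (0.38 - 0.2) * 900
    = 0.180 * 900
    = 162 mm


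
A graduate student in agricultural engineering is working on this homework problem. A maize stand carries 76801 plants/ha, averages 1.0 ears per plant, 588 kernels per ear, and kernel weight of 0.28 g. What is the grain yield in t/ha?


Y = density * ears * kernels * kw
  = 76801 * 1.0 * 588 * 0.28 g/ha
  = 12644516.64 g/ha
  = 12644.52 kg/ha = 12.64 t/ha


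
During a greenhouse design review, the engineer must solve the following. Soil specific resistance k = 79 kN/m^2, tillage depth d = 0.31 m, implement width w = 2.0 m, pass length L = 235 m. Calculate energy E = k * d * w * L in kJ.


E = k * d * w * L
  = 79 * 0.31 * 2.0 * 235
  = 11510.30 kJ


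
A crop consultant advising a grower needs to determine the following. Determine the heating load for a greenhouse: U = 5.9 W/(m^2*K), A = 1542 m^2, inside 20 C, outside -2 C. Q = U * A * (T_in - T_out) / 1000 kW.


dT = 20 - (-2) = 22 K
Q = U * A * dT
  = 5.9 * 1542 * 22
  = 200151.60 W = 200.15 kW


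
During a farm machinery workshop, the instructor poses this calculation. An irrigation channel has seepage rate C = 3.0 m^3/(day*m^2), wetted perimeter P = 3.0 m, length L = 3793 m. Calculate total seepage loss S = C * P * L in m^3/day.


S = C * P * L
  = 3.0 * 3.0 * 3793
  = 34137 m^3/day


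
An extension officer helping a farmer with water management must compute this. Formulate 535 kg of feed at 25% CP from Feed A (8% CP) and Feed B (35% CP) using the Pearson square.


parts_A = CP_b - target = 35 - 25 = 10
parts_B = target - CP_a = 25 - 8 = 17
total_parts = 10 + 17 = 27
Feed A = 535 * 10 / 27 = 198.15 kg
Feed B = 535 * 17 / 27 = 336.85 kg

198.15 kg


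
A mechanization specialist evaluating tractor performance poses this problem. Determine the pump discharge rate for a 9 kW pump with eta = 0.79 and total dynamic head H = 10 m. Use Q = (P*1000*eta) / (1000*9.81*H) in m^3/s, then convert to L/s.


Q = (P * 1000 * eta) / (rho * g * H)
  = (9 * 1000 * 0.79) / (1000 * 9.81 * 10)
  = 7110 / 98100
  = 0.07248 m^3/s = 72.48 L/s


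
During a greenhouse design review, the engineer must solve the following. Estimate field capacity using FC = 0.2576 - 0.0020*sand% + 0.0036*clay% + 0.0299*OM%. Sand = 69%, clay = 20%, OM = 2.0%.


FC = 0.2576 - 0.0020*69 + 0.0036*20 + 0.0299*2.0
   = 0.2576 - 0.1380 + 0.0720 + 0.0598
   = 0.2514


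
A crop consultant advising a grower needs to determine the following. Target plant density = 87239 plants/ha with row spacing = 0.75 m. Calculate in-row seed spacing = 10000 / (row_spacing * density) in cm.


spacing = 10000 / (row_sp * density)
        = 10000 / (0.75 * 87239)
        = 10000 / 65429.25
        = 0.15284 m = 15.28 cm


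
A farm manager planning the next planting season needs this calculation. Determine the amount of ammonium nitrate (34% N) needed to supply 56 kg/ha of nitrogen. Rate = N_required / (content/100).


Rate = N_required / (N_content / 100)
     = 56 / (34 / 100)
     = 56 / 0.34
     = 164.71 kg/ha


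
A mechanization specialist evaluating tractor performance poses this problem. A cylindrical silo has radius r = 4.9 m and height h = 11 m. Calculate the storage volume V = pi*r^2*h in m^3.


V = pi * r^2 * h
  = pi * 4.9^2 * 11
  = pi * 24.01 * 11
  = 829.73 m^3


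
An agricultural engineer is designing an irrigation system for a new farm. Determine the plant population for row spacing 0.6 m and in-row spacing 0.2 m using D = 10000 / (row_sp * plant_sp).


D = 10000 / (row_sp * plant_sp)
  = 10000 / (0.6 * 0.2)
  = 10000 / 0.1200
  = 83333.33 plants/ha


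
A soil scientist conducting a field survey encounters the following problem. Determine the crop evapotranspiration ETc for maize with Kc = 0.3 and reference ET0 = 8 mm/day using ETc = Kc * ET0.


ETc = Kc * ET0
    = 0.3 * 8
    = 2.40 mm/day


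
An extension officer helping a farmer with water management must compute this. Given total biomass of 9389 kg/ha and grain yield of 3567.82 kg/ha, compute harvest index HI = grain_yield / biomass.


HI = grain_yield / biomass
   = 3567.82 / 9389
   = 0.38


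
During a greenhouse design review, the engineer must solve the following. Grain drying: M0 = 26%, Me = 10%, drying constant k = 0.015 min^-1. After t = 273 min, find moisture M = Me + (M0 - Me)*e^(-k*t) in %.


M = Me + (M0 - Me) * e^(-k*t)
  = 10 + (26 - 10) * e^(-0.015*273)
  = 10 + 16 * e^(-4.095)
  = 10 + 16 * 0.01666
  = 10 + 0.2665
  = 10.27%


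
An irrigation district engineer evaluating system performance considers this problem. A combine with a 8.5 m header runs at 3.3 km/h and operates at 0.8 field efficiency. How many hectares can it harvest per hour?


C = w * v * eta_f / 10
  = 8.5 * 3.3 * 0.8 / 10
  = 22.44 / 10
  = 2.24 ha/h


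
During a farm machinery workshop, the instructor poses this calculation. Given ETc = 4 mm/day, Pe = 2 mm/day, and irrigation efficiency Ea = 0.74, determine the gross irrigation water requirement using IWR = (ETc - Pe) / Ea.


IWR = (ETc - Pe) / Ea
    = (4 - 2) / 0.74
    = 2 / 0.74
    = 2.70 mm/day


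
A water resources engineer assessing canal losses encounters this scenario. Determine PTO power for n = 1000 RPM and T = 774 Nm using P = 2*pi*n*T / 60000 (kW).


P = 2*pi*n*T / 60000
  = 2*pi * 1000 * 774 / 60000
  = 4863185.43 / 60000
  = 81.05 kW


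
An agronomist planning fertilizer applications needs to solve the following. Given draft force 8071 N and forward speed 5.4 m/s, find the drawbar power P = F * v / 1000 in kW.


P = F * v / 1000
  = 8071 * 5.4 / 1000
  = 43583.40 / 1000
  = 43.58 kW


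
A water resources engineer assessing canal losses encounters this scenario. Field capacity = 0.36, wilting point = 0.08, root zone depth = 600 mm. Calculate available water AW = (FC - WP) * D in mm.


AW = (FC - WP) * D
   = (0.36 - 0.08) * 600
   = 0.28 * 600
   = 168 mm


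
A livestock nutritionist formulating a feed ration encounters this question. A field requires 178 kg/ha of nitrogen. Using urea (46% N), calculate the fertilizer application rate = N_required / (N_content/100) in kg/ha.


Rate = N_required / (N_content / 100)
     = 178 / (46 / 100)
     = 178 / 0.46
     = 386.96 kg/ha


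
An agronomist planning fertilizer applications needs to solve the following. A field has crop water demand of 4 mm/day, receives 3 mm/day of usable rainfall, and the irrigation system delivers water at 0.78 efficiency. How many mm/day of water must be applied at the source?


IWR = (ETc - Pe) / Ea
    = (4 - 3) / 0.78
    = 1 / 0.78
    = 1.28 mm/day


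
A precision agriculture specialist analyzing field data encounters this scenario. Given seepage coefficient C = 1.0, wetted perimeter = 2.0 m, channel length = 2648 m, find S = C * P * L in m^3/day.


S = C * P * L
  = 1.0 * 2.0 * 2648
  = 5296 m^3/day


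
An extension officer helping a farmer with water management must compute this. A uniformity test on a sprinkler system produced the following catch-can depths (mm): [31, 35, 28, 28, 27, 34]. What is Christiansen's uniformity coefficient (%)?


xbar = 183 / 6 = 30.500
sum|xi - xbar| = 17
CU = 100 * (1 - 17 / (6 * 30.500))
   = 100 * (1 - 0.0929)
   = 90.71%


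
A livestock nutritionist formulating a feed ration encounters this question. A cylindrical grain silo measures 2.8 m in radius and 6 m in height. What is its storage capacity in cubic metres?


V = pi * r^2 * h
  = pi * 2.8^2 * 6
  = pi * 7.84 * 6
  = 147.78 m^3


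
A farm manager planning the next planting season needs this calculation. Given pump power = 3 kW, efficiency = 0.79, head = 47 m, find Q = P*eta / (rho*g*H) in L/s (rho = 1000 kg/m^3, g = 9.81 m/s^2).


Q = (P * 1000 * eta) / (rho * g * H)
  = (3 * 1000 * 0.79) / (1000 * 9.81 * 47)
  = 2370 / 461070
  = 0.00514 m^3/s = 5.14 L/s


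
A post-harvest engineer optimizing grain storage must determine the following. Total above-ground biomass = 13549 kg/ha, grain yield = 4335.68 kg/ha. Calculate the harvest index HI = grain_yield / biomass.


HI = grain_yield / biomass
   = 4335.68 / 13549
   = 0.32


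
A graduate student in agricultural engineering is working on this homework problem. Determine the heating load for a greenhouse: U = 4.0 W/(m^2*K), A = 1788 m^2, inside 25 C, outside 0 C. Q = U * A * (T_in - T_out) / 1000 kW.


dT = 25 - (0) = 25 K
Q = U * A * dT
  = 4.0 * 1788 * 25
  = 178800 W = 178.80 kW


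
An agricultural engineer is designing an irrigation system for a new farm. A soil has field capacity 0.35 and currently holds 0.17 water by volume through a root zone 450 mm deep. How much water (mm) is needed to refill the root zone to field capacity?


SMD = (FC - theta) * D
    = (0.35 - 0.17) * 450
    = 0.180 * 450
    = 81 mm


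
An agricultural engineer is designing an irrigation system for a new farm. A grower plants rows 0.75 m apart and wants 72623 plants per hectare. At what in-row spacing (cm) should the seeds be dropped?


spacing = 10000 / (row_sp * density)
        = 10000 / (0.75 * 72623)
        = 10000 / 54467.25
        = 0.18360 m = 18.36 cm


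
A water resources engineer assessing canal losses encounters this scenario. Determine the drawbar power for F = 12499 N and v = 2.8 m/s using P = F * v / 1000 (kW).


P = F * v / 1000
  = 12499 * 2.8 / 1000
  = 34997.20 / 1000
  = 35.00 kW


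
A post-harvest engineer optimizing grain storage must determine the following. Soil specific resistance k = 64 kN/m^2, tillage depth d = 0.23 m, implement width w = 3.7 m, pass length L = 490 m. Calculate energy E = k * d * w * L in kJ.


E = k * d * w * L
  = 64 * 0.23 * 3.7 * 490
  = 26687.36 kJ


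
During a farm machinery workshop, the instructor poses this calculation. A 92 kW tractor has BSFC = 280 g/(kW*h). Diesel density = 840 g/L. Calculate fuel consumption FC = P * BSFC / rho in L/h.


FC = P * BSFC / rho_fuel
   = 92 * 280 / 840
   = 25760 / 840
   = 30.67 L/h


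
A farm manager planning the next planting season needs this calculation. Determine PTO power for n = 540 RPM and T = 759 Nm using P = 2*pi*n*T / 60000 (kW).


P = 2*pi*n*T / 60000
  = 2*pi * 540 * 759 / 60000
  = 2575226.33 / 60000
  = 42.92 kW


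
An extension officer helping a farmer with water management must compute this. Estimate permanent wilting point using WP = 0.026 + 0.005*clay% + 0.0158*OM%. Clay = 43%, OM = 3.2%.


WP = 0.026 + 0.005*43 + 0.0158*3.2
   = 0.026 + 0.2150 + 0.0506
   = 0.2916


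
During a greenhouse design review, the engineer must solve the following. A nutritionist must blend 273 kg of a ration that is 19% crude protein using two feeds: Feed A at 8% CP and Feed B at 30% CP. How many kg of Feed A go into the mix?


parts_A = CP_b - target = 30 - 19 = 11
parts_B = target - CP_a = 19 - 8 = 11
total_parts = 11 + 11 = 22
Feed A = 273 * 11 / 22 = 136.50 kg
Feed B = 273 * 11 / 22 = 136.50 kg


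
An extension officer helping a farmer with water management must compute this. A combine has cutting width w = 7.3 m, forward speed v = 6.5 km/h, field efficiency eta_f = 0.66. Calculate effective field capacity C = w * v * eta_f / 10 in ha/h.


C = w * v * eta_f / 10
  = 7.3 * 6.5 * 0.66 / 10
  = 31.32 / 10
  = 3.13 ha/h
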